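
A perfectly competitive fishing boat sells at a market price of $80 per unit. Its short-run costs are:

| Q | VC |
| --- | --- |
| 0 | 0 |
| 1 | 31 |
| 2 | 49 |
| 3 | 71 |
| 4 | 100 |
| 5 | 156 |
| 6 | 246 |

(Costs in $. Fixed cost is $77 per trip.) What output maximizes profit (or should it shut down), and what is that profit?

Profit at each row (π = 80Q − TC): Q=0: -77; Q=1: -28; Q=2: 34; Q=3: 92; Q=4: 143; Q=5: 167; Q=6: 157.
Profit is maximized at Q = 5. AVC there is 156/5 = $31.20 ≤ P, so producing beats shutting down (which would give -$77).

Q = 5; profit = $167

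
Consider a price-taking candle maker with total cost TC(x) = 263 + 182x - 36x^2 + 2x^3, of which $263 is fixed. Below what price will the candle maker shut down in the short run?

$20 per unit

The shutdown price is the minimum of AVC. VC = 182x - 36x^2 + 2x^3, so AVC = 182 - 36x + 2x^2.
At the minimum of AVC, MC = AVC. MC = 182 - 72x + 6x^2; setting MC = AVC gives 4x^2 - 36x = 0, so x = 9. min AVC = 20.
The firm shuts down for any P below $20.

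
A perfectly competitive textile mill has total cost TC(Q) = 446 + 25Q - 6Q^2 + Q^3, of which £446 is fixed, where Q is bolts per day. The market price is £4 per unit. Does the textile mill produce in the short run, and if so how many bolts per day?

Shut down

Strip out fixed cost: VC = 25Q - 6Q^2 + Q^3. Then AVC = 25 - 6Q + Q^2 and MC = 25 - 12Q + 3Q^2.
AVC is minimized where dAVC/dQ = -6 + 2Q = 0, at Q = 3; min AVC = 25 - 6·3 + 3^2 = £16.
Since P = £4 < min AVC = £16, price fails to cover variable cost at any output.
Best response: produce nothing and absorb the £446 fixed cost.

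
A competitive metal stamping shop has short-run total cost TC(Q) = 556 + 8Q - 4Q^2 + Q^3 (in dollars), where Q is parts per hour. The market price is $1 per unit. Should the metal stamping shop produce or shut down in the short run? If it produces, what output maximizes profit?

Shut down

From TC, MC = TC'(Q) = 8 - 8Q + 3Q^2 and AVC = VC/Q = 8 - 4Q + Q^2.
AVC hits its minimum where MC = AVC, at Q = 2, giving min AVC = 8 - 4·2 + 2^2 = $4.
With P < min AVC ($1 < $4), every unit sold adds to the loss.
The firm minimizes its loss by shutting down and losing only its fixed cost of $556.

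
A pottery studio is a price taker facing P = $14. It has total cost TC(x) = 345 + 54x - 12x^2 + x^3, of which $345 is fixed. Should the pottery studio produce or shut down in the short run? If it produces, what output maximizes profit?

Shut down

Strip out fixed cost: VC = 54x - 12x^2 + x^3. Then AVC = 54 - 12x + x^2 and MC = 54 - 24x + 3x^2.
AVC is minimized where dAVC/dx = -12 + 2x = 0, at x = 6; min AVC = 54 - 12·6 + 6^2 = $18.
With P < min AVC ($14 < $18), every unit sold adds to the loss.
Best response: produce nothing and absorb the $345 fixed cost.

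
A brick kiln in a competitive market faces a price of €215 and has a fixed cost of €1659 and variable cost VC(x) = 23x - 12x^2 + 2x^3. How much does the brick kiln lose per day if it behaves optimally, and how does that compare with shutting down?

Profit = -€379 at x = 8

AVC = 23 - 12x + 2x^2; min AVC = €5 at x = 3. Since P = €215 ≥ min AVC, the firm produces.
With MC = 23 - 24x + 6x^2, P = MC on the upward-sloping part at x* = 8.
TR = 215·8 = 1720. TC = 1659 + 440 = 2099. Profit = 1720 − 2099 = -€379.
Shutting down would mean losing the fixed cost of €1659, so operating at a loss of €379 is better by €1280.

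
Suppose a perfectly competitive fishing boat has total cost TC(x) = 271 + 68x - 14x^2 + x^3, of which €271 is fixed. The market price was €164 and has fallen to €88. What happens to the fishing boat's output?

AVC = 68 - 14x + x^2, minimized at x = 7 where min AVC = €19. MC = 68 - 28x + 3x^2.
At P = €164 ≥ min AVC, set P = MC on the rising branch: x = 12.
At P = €88 ≥ min AVC, set P = MC: x = 10. The firm stays open but cuts output.

Output falls from 12 to 10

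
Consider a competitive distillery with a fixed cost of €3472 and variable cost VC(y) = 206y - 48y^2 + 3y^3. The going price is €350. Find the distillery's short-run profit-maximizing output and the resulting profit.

Profit = -€16 at y = 12

AVC = 206 - 48y + 3y^2 has its minimum €14 at y = 8; price €350 clears that bar, so the firm operates.
With MC = 206 - 96y + 9y^2, P = MC on the upward-sloping part at y* = 12.
TR = 350·12 = 4200. TC = 3472 + 744 = 4216. Profit = 4200 − 4216 = -€16.
By producing, the firm covers all variable cost plus €3456 of fixed cost; shutting down would lose the full €3472.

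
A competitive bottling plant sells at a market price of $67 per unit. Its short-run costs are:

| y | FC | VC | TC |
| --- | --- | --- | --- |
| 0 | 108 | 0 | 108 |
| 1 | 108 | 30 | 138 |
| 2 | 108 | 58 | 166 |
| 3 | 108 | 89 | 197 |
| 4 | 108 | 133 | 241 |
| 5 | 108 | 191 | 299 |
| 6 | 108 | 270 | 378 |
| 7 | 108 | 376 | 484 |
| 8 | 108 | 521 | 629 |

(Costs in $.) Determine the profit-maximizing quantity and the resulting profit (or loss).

y = 5; profit = $36

Profit at each row (π = 67y − TC): y=0: -108; y=1: -71; y=2: -32; y=3: 4; y=4: 27; y=5: 36; y=6: 24; y=7: -15; y=8: -93.
Profit is maximized at y = 5. AVC there is 191/5 = $38.20 ≤ P, so producing beats shutting down (which would give -$108).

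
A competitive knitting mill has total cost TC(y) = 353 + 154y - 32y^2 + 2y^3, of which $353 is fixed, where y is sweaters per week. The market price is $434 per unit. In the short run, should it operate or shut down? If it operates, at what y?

Produce at y = 14

From TC, MC = TC'(y) = 154 - 64y + 6y^2 and AVC = VC/y = 154 - 32y + 2y^2.
AVC is minimized where dAVC/dy = -32 + 4y = 0, at y = 8; min AVC = 154 - 32·8 + 2·8^2 = $26.
Because $434 ≥ $26, revenue can cover variable cost; the firm operates.
Set P = MC: 434 = 154 - 64y + 6y^2 → -280 - 64y + 6y^2 = 0. The roots are y = -10/3 and y = 14; the profit-maximizing output is on the rising part of MC, so y* = 14.
Check: AVC at y = 14 is $98 ≤ P, so revenue covers variable cost.
Profit = P·y − TC = 434·14 − 1725 = $4351.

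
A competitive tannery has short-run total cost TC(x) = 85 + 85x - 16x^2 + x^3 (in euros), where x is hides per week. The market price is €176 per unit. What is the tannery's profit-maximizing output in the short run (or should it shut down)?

From TC, MC = TC'(x) = 85 - 32x + 3x^2 and AVC = VC/x = 85 - 16x + x^2.
AVC is minimized where dAVC/dx = -16 + 2x = 0, at x = 8; min AVC = 85 - 16·8 + 8^2 = €21.
P = €176 exceeds min AVC = €21, so the firm stays open.
Solving P = MC: -91 - 32x + 3x^2 = 0 ⇒ x = -7/3 or 13. On the upward-sloping branch, x* = 13.
Check: AVC at x = 13 is €46 ≤ P, so revenue covers variable cost.
Profit = P·x − TC = 176·13 − 683 = €1605.

Produce at x = 13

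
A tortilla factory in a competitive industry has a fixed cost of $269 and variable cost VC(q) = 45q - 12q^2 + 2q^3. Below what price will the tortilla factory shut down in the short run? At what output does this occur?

The firm shuts down when price falls below the minimum of average variable cost. AVC = VC/q = 45 - 12q + 2q^2.
At the minimum of AVC, MC = AVC. MC = 45 - 24q + 6q^2; setting MC = AVC gives 4q^2 - 12q = 0, so q = 3. min AVC = 27.
For P < $27 the firm produces nothing.

$27 per unit, at q = 3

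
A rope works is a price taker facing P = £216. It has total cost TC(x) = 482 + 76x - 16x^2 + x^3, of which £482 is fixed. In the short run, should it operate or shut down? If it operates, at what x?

Produce at x = 14

Strip out fixed cost: VC = 76x - 16x^2 + x^3. Then AVC = 76 - 16x + x^2 and MC = 76 - 32x + 3x^2.
AVC is minimized where dAVC/dx = -16 + 2x = 0, at x = 8; min AVC = 76 - 16·8 + 8^2 = £12.
Because £216 ≥ £12, revenue can cover variable cost; the firm operates.
Solving P = MC: -140 - 32x + 3x^2 = 0 ⇒ x = -10/3 or 14. On the upward-sloping branch, x* = 14.
Check: AVC at x = 14 is £48 ≤ P, so revenue covers variable cost.
Profit = P·x − TC = 216·14 − 1154 = £1870.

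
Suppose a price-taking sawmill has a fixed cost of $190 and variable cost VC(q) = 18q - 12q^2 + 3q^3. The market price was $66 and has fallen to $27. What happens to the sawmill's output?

Output falls from 4 to 3

MC = 18 - 24q + 9q^2; the shutdown threshold is min AVC = $6 (at q = 2).
With P = $66 above the shutdown price, P = MC gives q = 4.
At P = $27 ≥ min AVC, set P = MC: q = 3. The firm stays open but cuts output.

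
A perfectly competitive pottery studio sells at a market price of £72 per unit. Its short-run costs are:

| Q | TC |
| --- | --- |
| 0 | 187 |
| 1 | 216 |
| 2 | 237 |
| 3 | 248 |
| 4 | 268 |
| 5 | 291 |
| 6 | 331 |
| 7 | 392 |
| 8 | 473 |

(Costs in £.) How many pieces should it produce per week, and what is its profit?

Q = 7; profit = £112

Tabulate TR − TC: Q=0: -187; Q=1: -144; Q=2: -93; Q=3: -32; Q=4: 20; Q=5: 69; Q=6: 101; Q=7: 112; Q=8: 103.
Profit is maximized at Q = 7. AVC there is 205/7 = £29.29 ≤ P, so producing beats shutting down (which would give -£187).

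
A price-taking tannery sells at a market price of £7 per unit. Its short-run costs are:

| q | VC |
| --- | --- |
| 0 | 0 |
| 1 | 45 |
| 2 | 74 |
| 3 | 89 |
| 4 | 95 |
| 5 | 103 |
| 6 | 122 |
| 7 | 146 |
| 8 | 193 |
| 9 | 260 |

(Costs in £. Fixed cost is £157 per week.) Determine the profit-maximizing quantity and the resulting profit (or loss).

Tabulate TR − TC: q=0: -157; q=1: -195; q=2: -217; q=3: -225; q=4: -224; q=5: -225; q=6: -237; q=7: -254; q=8: -294; q=9: -354.
Profit is highest at q = 0. Equivalently, the lowest AVC in the table is 122/6 ≈ £20.33 at q = 6, and P = £7 falls below it — price never covers variable cost, so the firm shuts down and loses only its fixed cost.

q = 0 (shut down); profit = -£157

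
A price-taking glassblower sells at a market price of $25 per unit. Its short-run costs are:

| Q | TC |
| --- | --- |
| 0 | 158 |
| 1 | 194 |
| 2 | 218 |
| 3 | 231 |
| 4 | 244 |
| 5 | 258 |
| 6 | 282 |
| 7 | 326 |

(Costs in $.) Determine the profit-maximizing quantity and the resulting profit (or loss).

Profit at each row (π = 25Q − TC): Q=0: -158; Q=1: -169; Q=2: -168; Q=3: -156; Q=4: -144; Q=5: -133; Q=6: -132; Q=7: -151.
Profit is maximized at Q = 6. AVC there is 124/6 = $20.67 ≤ P, so producing beats shutting down (which would give -$158).

Q = 6; profit = -$132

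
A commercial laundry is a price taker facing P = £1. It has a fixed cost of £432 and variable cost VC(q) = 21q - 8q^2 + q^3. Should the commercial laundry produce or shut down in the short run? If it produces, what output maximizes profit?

Shut down

Variable cost is VC = 21q - 8q^2 + q^3, so AVC = VC/q = 21 - 8q + q^2 and MC = dTC/dq = 21 - 16q + 3q^2.
AVC hits its minimum where MC = AVC, at q = 4, giving min AVC = 21 - 8·4 + 4^2 = £5.
With P < min AVC (£1 < £5), every unit sold adds to the loss.
The firm minimizes its loss by shutting down and losing only its fixed cost of £432.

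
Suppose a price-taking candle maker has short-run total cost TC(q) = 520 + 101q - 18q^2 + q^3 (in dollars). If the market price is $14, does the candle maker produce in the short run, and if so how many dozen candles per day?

Strip out fixed cost: VC = 101q - 18q^2 + q^3. Then AVC = 101 - 18q + q^2 and MC = 101 - 36q + 3q^2.
The AVC parabola has its vertex at q = 18/2 = 9, where AVC = 101 - 18·9 + 9^2 = $20.
With P < min AVC ($14 < $20), every unit sold adds to the loss.
The firm minimizes its loss by shutting down and losing only its fixed cost of $520.

Shut down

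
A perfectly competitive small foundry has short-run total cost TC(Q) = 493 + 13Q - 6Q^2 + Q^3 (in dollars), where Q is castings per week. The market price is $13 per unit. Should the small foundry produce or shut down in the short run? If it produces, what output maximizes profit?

Produce at Q = 4

Strip out fixed cost: VC = 13Q - 6Q^2 + Q^3. Then AVC = 13 - 6Q + Q^2 and MC = 13 - 12Q + 3Q^2.
The AVC parabola has its vertex at Q = 6/2 = 3, where AVC = 13 - 6·3 + 3^2 = $4.
Because $13 ≥ $4, revenue can cover variable cost; the firm operates.
P = MC gives -12Q + 3Q^2 = 0, with roots 0 and 4. Take the larger (rising MC): Q* = 4.
Check: AVC at Q = 4 is $5 ≤ P, so revenue covers variable cost.
Profit = P·Q − TC = 13·4 − 513 = -$461, a loss, but smaller than the $493 fixed cost the firm would lose by shutting down.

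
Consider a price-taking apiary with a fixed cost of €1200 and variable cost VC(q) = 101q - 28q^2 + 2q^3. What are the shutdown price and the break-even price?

Shutdown price = €3; break-even price = €141

Shutdown price = min AVC. AVC = 101 - 28q + 2q^2, with vertex at q = 7 and minimum €3.
ATC = 1200/q + 101 - 28q + 2q^2. Setting dATC/dq = −1200/q^2 − 28 + 4q = 0 gives q = 10 (since 4·10^3 − 28·10^2 = 1200).
min ATC = 1200/10 + 101 − 28·10 + 2·10^2 = €141. That is the break-even price.
Between these two prices the firm operates at a loss; above €141 it earns a profit.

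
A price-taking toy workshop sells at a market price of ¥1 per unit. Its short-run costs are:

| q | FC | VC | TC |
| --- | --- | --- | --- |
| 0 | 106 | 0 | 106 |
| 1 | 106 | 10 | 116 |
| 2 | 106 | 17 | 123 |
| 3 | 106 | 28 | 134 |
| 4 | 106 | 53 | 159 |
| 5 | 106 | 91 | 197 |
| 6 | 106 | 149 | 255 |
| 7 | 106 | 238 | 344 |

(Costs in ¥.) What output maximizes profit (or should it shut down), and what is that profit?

Profit at each row (π = 1q − TC): q=0: -106; q=1: -115; q=2: -121; q=3: -131; q=4: -155; q=5: -192; q=6: -249; q=7: -337.
Profit is highest at q = 0. Equivalently, the lowest AVC in the table is 17/2 ≈ ¥8.50 at q = 2, and P = ¥1 falls below it — price never covers variable cost, so the firm shuts down and loses only its fixed cost.

q = 0 (shut down); profit = -¥106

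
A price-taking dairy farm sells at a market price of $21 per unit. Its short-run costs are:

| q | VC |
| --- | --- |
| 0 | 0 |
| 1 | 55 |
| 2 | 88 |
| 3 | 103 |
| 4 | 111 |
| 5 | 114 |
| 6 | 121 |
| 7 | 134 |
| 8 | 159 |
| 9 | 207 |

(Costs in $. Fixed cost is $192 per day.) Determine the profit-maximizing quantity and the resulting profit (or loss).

Profit at each row (π = 21q − TC): q=0: -192; q=1: -226; q=2: -238; q=3: -232; q=4: -219; q=5: -201; q=6: -187; q=7: -179; q=8: -183; q=9: -210.
Profit is maximized at q = 7. AVC there is 134/7 = $19.14 ≤ P, so producing beats shutting down (which would give -$192).

q = 7; profit = -$179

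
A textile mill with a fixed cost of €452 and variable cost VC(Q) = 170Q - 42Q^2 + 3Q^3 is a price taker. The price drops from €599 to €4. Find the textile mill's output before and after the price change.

MC = 170 - 84Q + 9Q^2; the shutdown threshold is min AVC = €23 (at Q = 7).
At P = €599 ≥ min AVC, set P = MC on the rising branch: Q = 13.
At P = €4 < min AVC = €23, price no longer covers variable cost at any output, so the firm shuts down: Q = 0.

Output falls from 13 to 0 (the firm shuts down)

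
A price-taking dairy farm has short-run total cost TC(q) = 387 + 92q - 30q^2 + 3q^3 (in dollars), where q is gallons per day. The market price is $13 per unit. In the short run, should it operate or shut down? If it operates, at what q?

Shut down

Variable cost is VC = 92q - 30q^2 + 3q^3, so AVC = VC/q = 92 - 30q + 3q^2 and MC = dTC/dq = 92 - 60q + 9q^2.
AVC is minimized where dAVC/dq = -30 + 6q = 0, at q = 5; min AVC = 92 - 30·5 + 3·5^2 = $17.
With P < min AVC ($13 < $17), every unit sold adds to the loss.
The firm minimizes its loss by shutting down and losing only its fixed cost of $387.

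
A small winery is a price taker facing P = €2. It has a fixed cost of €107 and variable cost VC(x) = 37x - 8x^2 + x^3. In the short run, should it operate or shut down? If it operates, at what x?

Shut down

From TC, MC = TC'(x) = 37 - 16x + 3x^2 and AVC = VC/x = 37 - 8x + x^2.
The AVC parabola has its vertex at x = 8/2 = 4, where AVC = 37 - 8·4 + 4^2 = €21.
With P < min AVC (€2 < €21), every unit sold adds to the loss.
Shutting down limits the loss to fixed cost, €107.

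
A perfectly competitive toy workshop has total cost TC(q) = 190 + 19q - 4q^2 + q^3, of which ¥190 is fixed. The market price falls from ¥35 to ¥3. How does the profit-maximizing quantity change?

Output falls from 4 to 0 (the firm shuts down)

MC = 19 - 8q + 3q^2; the shutdown threshold is min AVC = ¥15 (at q = 2).
With P = ¥35 above the shutdown price, P = MC gives q = 4.
At P = ¥3 < min AVC = ¥15, price no longer covers variable cost at any output, so the firm shuts down: q = 0.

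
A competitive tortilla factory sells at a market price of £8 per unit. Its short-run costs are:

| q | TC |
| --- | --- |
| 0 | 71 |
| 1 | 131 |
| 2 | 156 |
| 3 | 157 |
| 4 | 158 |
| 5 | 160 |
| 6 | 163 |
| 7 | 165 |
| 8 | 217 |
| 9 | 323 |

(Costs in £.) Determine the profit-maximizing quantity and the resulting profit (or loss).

q = 0 (shut down); profit = -£71

Compute π = P·q − TC at each output: q=0: -71; q=1: -123; q=2: -140; q=3: -133; q=4: -126; q=5: -120; q=6: -115; q=7: -109; q=8: -153; q=9: -251.
Profit is highest at q = 0. Equivalently, the lowest AVC in the table is 94/7 ≈ £13.43 at q = 7, and P = £8 falls below it — price never covers variable cost, so the firm shuts down and loses only its fixed cost.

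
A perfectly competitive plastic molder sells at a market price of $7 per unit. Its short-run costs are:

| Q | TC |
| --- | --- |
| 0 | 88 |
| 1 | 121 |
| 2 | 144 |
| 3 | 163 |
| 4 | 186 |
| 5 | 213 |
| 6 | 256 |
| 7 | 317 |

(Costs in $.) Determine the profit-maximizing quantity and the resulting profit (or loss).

Tabulate TR − TC: Q=0: -88; Q=1: -114; Q=2: -130; Q=3: -142; Q=4: -158; Q=5: -178; Q=6: -214; Q=7: -268.
Profit is highest at Q = 0. Equivalently, the lowest AVC in the table is 98/4 ≈ $24.50 at Q = 4, and P = $7 falls below it — price never covers variable cost, so the firm shuts down and loses only its fixed cost.

Q = 0 (shut down); profit = -$88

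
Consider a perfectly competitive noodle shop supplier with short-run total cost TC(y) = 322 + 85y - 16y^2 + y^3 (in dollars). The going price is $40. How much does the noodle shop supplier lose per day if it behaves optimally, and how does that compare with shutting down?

Profit = -$160 at y = 9

AVC = 85 - 16y + y^2; min AVC = $21 at y = 8. Since P = $40 ≥ min AVC, the firm produces.
With MC = 85 - 32y + 3y^2, P = MC on the upward-sloping part at y* = 9.
TR = 40·9 = 360. TC = 322 + 198 = 520. Profit = 360 − 520 = -$160.
That loss of $160 beats the $322 the firm would lose by shutting down; producing recovers $162 of fixed cost.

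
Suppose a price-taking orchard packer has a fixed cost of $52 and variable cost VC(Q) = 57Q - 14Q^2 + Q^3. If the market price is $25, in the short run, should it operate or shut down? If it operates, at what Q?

From TC, MC = TC'(Q) = 57 - 28Q + 3Q^2 and AVC = VC/Q = 57 - 14Q + Q^2.
The AVC parabola has its vertex at Q = 14/2 = 7, where AVC = 57 - 14·7 + 7^2 = $8.
Because $25 ≥ $8, revenue can cover variable cost; the firm operates.
Set P = MC: 25 = 57 - 28Q + 3Q^2 → 32 - 28Q + 3Q^2 = 0. The roots are Q = 4/3 and Q = 8; the profit-maximizing output is on the rising part of MC, so Q* = 8.
Check: AVC at Q = 8 is $9 ≤ P, so revenue covers variable cost.
Profit = P·Q − TC = 25·8 − 124 = $76.

Produce at Q = 8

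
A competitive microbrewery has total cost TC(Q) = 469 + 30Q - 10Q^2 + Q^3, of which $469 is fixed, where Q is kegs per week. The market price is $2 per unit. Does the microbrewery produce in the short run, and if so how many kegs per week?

Variable cost is VC = 30Q - 10Q^2 + Q^3, so AVC = VC/Q = 30 - 10Q + Q^2 and MC = dTC/dQ = 30 - 20Q + 3Q^2.
The AVC parabola has its vertex at Q = 10/2 = 5, where AVC = 30 - 10·5 + 5^2 = $5.
Since P = $2 < min AVC = $5, price fails to cover variable cost at any output.
The firm minimizes its loss by shutting down and losing only its fixed cost of $469.

Shut down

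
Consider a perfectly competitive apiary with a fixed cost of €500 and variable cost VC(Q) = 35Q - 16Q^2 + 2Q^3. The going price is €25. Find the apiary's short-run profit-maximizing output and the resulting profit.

AVC = 35 - 16Q + 2Q^2 has its minimum €3 at Q = 4; price €25 clears that bar, so the firm operates.
MC = 35 - 32Q + 6Q^2. Setting P = MC and taking the root on the rising branch gives Q* = 5.
TR = 25·5 = 125. TC = 500 + 25 = 525. Profit = 125 − 525 = -€400.
By producing, the firm covers all variable cost plus €100 of fixed cost; shutting down would lose the full €500.

Profit = -€400 at Q = 5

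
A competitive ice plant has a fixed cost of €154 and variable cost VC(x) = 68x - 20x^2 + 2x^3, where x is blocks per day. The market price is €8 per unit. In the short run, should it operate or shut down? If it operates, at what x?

Shut down

From TC, MC = TC'(x) = 68 - 40x + 6x^2 and AVC = VC/x = 68 - 20x + 2x^2.
AVC is minimized where dAVC/dx = -20 + 4x = 0, at x = 5; min AVC = 68 - 20·5 + 2·5^2 = €18.
P = €8 lies below min AVC = €18; no output level covers variable cost.
Shutting down limits the loss to fixed cost, €154.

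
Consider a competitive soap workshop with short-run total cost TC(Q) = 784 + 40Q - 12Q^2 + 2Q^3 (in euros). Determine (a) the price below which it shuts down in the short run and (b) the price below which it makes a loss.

AVC = 40 - 12Q + 2Q^2; minimized at Q = 3, giving min AVC = €22. That is the shutdown price.
ATC = 784/Q + 40 - 12Q + 2Q^2. Setting dATC/dQ = −784/Q^2 − 12 + 4Q = 0 gives Q = 7 (since 4·7^3 − 12·7^2 = 784).
min ATC = 784/7 + 40 − 12·7 + 2·7^2 = €166. That is the break-even price.
For €22 ≤ P < €166 the firm produces at a loss; below €22 it shuts down.

Shutdown price = €22; break-even price = €166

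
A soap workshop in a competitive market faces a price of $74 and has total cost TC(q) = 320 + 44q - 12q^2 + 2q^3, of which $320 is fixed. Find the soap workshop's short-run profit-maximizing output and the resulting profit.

AVC = 44 - 12q + 2q^2 has its minimum $26 at q = 3; price $74 clears that bar, so the firm operates.
With MC = 44 - 24q + 6q^2, P = MC on the upward-sloping part at q* = 5.
TR = 74·5 = 370. TC = 320 + 170 = 490. Profit = 370 − 490 = -$120.
Shutting down would mean losing the fixed cost of $320, so operating at a loss of $120 is better by $200.

Profit = -$120 at q = 5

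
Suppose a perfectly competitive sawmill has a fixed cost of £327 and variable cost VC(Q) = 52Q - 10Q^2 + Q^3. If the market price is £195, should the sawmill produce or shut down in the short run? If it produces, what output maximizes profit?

Produce at Q = 11

Strip out fixed cost: VC = 52Q - 10Q^2 + Q^3. Then AVC = 52 - 10Q + Q^2 and MC = 52 - 20Q + 3Q^2.
AVC is minimized where dAVC/dQ = -10 + 2Q = 0, at Q = 5; min AVC = 52 - 10·5 + 5^2 = £27.
Since P = £195 ≥ min AVC = £27, price covers variable cost and the firm should produce.
P = MC gives -143 - 20Q + 3Q^2 = 0, with roots -13/3 and 11. Take the larger (rising MC): Q* = 11.
Check: AVC at Q = 11 is £63 ≤ P, so revenue covers variable cost.
Profit = P·Q − TC = 195·11 − 1020 = £1125.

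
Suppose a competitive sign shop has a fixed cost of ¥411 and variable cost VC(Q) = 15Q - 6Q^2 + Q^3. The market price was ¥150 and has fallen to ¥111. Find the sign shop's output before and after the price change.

MC = 15 - 12Q + 3Q^2; the shutdown threshold is min AVC = ¥6 (at Q = 3).
At P = ¥150 ≥ min AVC, set P = MC on the rising branch: Q = 9.
At P = ¥111 ≥ min AVC, set P = MC: Q = 8. The firm stays open but cuts output.

Output falls from 9 to 8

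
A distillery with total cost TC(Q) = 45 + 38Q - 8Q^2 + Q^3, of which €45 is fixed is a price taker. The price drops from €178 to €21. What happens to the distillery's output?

Output falls from 10 to 0 (the firm shuts down)

AVC = 38 - 8Q + Q^2, minimized at Q = 4 where min AVC = €22. MC = 38 - 16Q + 3Q^2.
With P = €178 above the shutdown price, P = MC gives Q = 10.
At P = €21 < min AVC = €22, price no longer covers variable cost at any output, so the firm shuts down: Q = 0.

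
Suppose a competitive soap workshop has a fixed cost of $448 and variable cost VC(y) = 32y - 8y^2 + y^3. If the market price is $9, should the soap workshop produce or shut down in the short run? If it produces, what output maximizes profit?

From TC, MC = TC'(y) = 32 - 16y + 3y^2 and AVC = VC/y = 32 - 8y + y^2.
AVC hits its minimum where MC = AVC, at y = 4, giving min AVC = 32 - 8·4 + 4^2 = $16.
Since P = $9 < min AVC = $16, price fails to cover variable cost at any output.
Shutting down limits the loss to fixed cost, $448.

Shut down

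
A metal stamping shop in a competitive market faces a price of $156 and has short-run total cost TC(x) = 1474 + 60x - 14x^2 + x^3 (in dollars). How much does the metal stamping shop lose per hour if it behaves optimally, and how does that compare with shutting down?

Profit = -$34 at x = 12

AVC = 60 - 14x + x^2; min AVC = $11 at x = 7. Since P = $156 ≥ min AVC, the firm produces.
MC = 60 - 28x + 3x^2. Setting P = MC and taking the root on the rising branch gives x* = 12.
TR = 156·12 = 1872. TC = 1474 + 432 = 1906. Profit = 1872 − 1906 = -$34.
By producing, the firm covers all variable cost plus $1440 of fixed cost; shutting down would lose the full $1474.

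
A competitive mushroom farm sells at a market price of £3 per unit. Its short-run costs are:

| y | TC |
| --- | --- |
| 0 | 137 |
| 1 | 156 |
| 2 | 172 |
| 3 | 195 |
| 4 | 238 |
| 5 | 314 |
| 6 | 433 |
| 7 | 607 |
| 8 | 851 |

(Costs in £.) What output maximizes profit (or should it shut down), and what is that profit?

Tabulate TR − TC: y=0: -137; y=1: -153; y=2: -166; y=3: -186; y=4: -226; y=5: -299; y=6: -415; y=7: -586; y=8: -827.
Profit is highest at y = 0. Equivalently, the lowest AVC in the table is 35/2 ≈ £17.50 at y = 2, and P = £3 falls below it — price never covers variable cost, so the firm shuts down and loses only its fixed cost.

y = 0 (shut down); profit = -£137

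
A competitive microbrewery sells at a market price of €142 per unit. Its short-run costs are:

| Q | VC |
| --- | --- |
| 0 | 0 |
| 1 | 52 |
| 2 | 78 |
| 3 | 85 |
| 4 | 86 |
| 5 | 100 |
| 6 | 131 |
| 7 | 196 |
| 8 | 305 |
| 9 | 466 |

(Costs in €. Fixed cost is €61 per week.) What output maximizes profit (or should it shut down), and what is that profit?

Profit at each row (π = 142Q − TC): Q=0: -61; Q=1: 29; Q=2: 145; Q=3: 280; Q=4: 421; Q=5: 549; Q=6: 660; Q=7: 737; Q=8: 770; Q=9: 751.
Profit is maximized at Q = 8. AVC there is 305/8 = €38.12 ≤ P, so producing beats shutting down (which would give -€61).

Q = 8; profit = €770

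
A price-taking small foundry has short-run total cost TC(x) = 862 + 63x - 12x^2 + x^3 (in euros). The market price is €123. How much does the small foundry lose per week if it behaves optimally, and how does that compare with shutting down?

Profit = -€62 at x = 10

AVC = 63 - 12x + x^2; min AVC = €27 at x = 6. Since P = €123 ≥ min AVC, the firm produces.
With MC = 63 - 24x + 3x^2, P = MC on the upward-sloping part at x* = 10.
TR = 123·10 = 1230. TC = 862 + 430 = 1292. Profit = 1230 − 1292 = -€62.
That loss of €62 beats the €862 the firm would lose by shutting down; producing recovers €800 of fixed cost.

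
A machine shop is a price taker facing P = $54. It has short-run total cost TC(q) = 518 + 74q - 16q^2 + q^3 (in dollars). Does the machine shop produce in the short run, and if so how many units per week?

Produce at q = 10

Strip out fixed cost: VC = 74q - 16q^2 + q^3. Then AVC = 74 - 16q + q^2 and MC = 74 - 32q + 3q^2.
AVC hits its minimum where MC = AVC, at q = 8, giving min AVC = 74 - 16·8 + 8^2 = $10.
Since P = $54 ≥ min AVC = $10, price covers variable cost and the firm should produce.
P = MC gives 20 - 32q + 3q^2 = 0, with roots 2/3 and 10. Take the larger (rising MC): q* = 10.
Check: AVC at q = 10 is $14 ≤ P, so revenue covers variable cost.
Profit = P·q − TC = 54·10 − 658 = -$118, a loss, but smaller than the $518 fixed cost the firm would lose by shutting down.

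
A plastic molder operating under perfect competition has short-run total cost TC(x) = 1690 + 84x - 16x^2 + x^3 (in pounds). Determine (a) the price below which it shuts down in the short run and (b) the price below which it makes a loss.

AVC = 84 - 16x + x^2; minimized at x = 8, giving min AVC = £20. That is the shutdown price.
ATC = 1690/x + 84 - 16x + x^2. Setting dATC/dx = −1690/x^2 − 16 + 2x = 0 gives x = 13 (since 2·13^3 − 16·13^2 = 1690).
min ATC = 1690/13 + 84 − 16·13 + 13^2 = £175. That is the break-even price.
Between these two prices the firm operates at a loss; above £175 it earns a profit.

Shutdown price = £20; break-even price = £175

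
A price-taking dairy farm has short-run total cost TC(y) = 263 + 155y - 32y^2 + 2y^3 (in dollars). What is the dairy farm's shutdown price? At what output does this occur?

The shutdown price is the minimum of AVC. VC = 155y - 32y^2 + 2y^3, so AVC = 155 - 32y + 2y^2.
At the minimum of AVC, MC = AVC. MC = 155 - 64y + 6y^2; setting MC = AVC gives 4y^2 - 32y = 0, so y = 8. min AVC = 27.
The firm shuts down for any P below $27.

$27 per unit, at y = 8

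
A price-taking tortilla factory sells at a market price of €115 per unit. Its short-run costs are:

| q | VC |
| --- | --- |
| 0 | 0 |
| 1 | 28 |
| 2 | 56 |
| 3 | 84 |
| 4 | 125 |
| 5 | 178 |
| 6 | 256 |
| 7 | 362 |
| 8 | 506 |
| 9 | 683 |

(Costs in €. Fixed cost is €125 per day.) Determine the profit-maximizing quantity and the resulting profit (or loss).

Profit at each row (π = 115q − TC): q=0: -125; q=1: -38; q=2: 49; q=3: 136; q=4: 210; q=5: 272; q=6: 309; q=7: 318; q=8: 289; q=9: 227.
Profit is maximized at q = 7. AVC there is 362/7 = €51.71 ≤ P, so producing beats shutting down (which would give -€125).

q = 7; profit = €318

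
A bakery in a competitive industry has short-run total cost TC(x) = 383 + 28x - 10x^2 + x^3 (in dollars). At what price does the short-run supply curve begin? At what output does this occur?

Short-run supply begins at min AVC. From VC = 28x - 10x^2 + x^3, AVC = 28 - 10x + x^2.
dAVC/dx = -10 + 2x = 0 gives x = 5. min AVC = 28 - 10·5 + 5^2 = 3.
So the shutdown price is $3.

$3 per unit, at x = 5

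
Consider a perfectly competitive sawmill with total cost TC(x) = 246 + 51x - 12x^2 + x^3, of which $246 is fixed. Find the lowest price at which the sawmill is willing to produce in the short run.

Short-run supply begins at min AVC. From VC = 51x - 12x^2 + x^3, AVC = 51 - 12x + x^2.
dAVC/dx = -12 + 2x = 0 gives x = 6. min AVC = 51 - 12·6 + 6^2 = 15.
For P < $15 the firm produces nothing.

$15 per unit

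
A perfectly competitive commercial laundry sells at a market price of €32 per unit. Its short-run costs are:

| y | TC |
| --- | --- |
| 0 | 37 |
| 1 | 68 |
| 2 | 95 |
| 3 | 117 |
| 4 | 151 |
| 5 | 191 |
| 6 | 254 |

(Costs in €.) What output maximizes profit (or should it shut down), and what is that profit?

y = 3; profit = -€21

Compute π = P·y − TC at each output: y=0: -37; y=1: -36; y=2: -31; y=3: -21; y=4: -23; y=5: -31; y=6: -62.
Profit is maximized at y = 3. AVC there is 80/3 = €26.67 ≤ P, so producing beats shutting down (which would give -€37).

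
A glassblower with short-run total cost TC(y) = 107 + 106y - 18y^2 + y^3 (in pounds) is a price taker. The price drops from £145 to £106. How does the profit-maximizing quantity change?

Output falls from 13 to 12

MC = 106 - 36y + 3y^2; the shutdown threshold is min AVC = £25 (at y = 9).
With P = £145 above the shutdown price, P = MC gives y = 13.
At P = £106 ≥ min AVC, set P = MC: y = 12. The firm stays open but cuts output.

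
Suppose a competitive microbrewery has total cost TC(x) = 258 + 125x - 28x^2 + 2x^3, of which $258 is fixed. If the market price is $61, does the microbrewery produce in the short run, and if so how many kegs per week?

Variable cost is VC = 125x - 28x^2 + 2x^3, so AVC = VC/x = 125 - 28x + 2x^2 and MC = dTC/dx = 125 - 56x + 6x^2.
AVC is minimized where dAVC/dx = -28 + 4x = 0, at x = 7; min AVC = 125 - 28·7 + 2·7^2 = $27.
Since P = $61 ≥ min AVC = $27, price covers variable cost and the firm should produce.
Solving P = MC: 64 - 56x + 6x^2 = 0 ⇒ x = 4/3 or 8. On the upward-sloping branch, x* = 8.
Check: AVC at x = 8 is $29 ≤ P, so revenue covers variable cost.
Profit = P·x − TC = 61·8 − 490 = -$2, a loss, but smaller than the $258 fixed cost the firm would lose by shutting down.

Produce at x = 8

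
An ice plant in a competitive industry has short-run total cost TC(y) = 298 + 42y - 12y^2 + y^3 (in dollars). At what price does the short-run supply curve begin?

$6 per unit

Short-run supply begins at min AVC. From VC = 42y - 12y^2 + y^3, AVC = 42 - 12y + y^2.
dAVC/dy = -12 + 2y = 0 gives y = 6. min AVC = 42 - 12·6 + 6^2 = 6.
So the shutdown price is $6.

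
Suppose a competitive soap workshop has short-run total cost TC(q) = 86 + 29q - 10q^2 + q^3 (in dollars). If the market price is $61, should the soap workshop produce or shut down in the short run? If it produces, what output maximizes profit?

Strip out fixed cost: VC = 29q - 10q^2 + q^3. Then AVC = 29 - 10q + q^2 and MC = 29 - 20q + 3q^2.
The AVC parabola has its vertex at q = 10/2 = 5, where AVC = 29 - 10·5 + 5^2 = $4.
P = $61 exceeds min AVC = $4, so the firm stays open.
Solving P = MC: -32 - 20q + 3q^2 = 0 ⇒ q = -4/3 or 8. On the upward-sloping branch, q* = 8.
Check: AVC at q = 8 is $13 ≤ P, so revenue covers variable cost.
Profit = P·q − TC = 61·8 − 190 = $298.

Produce at q = 8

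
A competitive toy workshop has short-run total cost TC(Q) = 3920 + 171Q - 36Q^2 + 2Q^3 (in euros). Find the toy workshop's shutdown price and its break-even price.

Shutdown price = min AVC. AVC = 171 - 36Q + 2Q^2, with vertex at Q = 9 and minimum €9.
ATC = 3920/Q + 171 - 36Q + 2Q^2. Setting dATC/dQ = −3920/Q^2 − 36 + 4Q = 0 gives Q = 14 (since 4·14^3 − 36·14^2 = 3920).
min ATC = 3920/14 + 171 − 36·14 + 2·14^2 = €339. That is the break-even price.
For €9 ≤ P < €339 the firm produces at a loss; below €9 it shuts down.

Shutdown price = €9; break-even price = €339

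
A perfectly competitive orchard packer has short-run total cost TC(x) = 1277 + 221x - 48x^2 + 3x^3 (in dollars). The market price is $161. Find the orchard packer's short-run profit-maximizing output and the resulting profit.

Profit = -$77 at x = 10

AVC = 221 - 48x + 3x^2; min AVC = $29 at x = 8. Since P = $161 ≥ min AVC, the firm produces.
With MC = 221 - 96x + 9x^2, P = MC on the upward-sloping part at x* = 10.
TR = 161·10 = 1610. TC = 1277 + 410 = 1687. Profit = 1610 − 1687 = -$77.
That loss of $77 beats the $1277 the firm would lose by shutting down; producing recovers $1200 of fixed cost.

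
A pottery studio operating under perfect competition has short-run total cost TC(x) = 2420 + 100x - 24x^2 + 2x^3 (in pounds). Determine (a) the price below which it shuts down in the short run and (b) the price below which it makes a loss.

Shutdown price = £28; break-even price = £298

AVC = 100 - 24x + 2x^2; minimized at x = 6, giving min AVC = £28. That is the shutdown price.
ATC = 2420/x + 100 - 24x + 2x^2. Setting dATC/dx = −2420/x^2 − 24 + 4x = 0 gives x = 11 (since 4·11^3 − 24·11^2 = 2420).
min ATC = 2420/11 + 100 − 24·11 + 2·11^2 = £298. That is the break-even price.
For £28 ≤ P < £298 the firm produces at a loss; below £28 it shuts down.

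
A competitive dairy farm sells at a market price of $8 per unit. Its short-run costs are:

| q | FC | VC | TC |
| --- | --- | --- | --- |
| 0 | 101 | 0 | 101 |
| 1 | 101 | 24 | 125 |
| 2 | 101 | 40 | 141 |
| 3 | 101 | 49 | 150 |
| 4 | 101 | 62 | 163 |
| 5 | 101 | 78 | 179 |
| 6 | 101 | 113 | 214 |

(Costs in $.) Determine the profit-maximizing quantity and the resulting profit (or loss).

Profit at each row (π = 8q − TC): q=0: -101; q=1: -117; q=2: -125; q=3: -126; q=4: -131; q=5: -139; q=6: -166.
Profit is highest at q = 0. Equivalently, the lowest AVC in the table is 62/4 ≈ $15.50 at q = 4, and P = $8 falls below it — price never covers variable cost, so the firm shuts down and loses only its fixed cost.

q = 0 (shut down); profit = -$101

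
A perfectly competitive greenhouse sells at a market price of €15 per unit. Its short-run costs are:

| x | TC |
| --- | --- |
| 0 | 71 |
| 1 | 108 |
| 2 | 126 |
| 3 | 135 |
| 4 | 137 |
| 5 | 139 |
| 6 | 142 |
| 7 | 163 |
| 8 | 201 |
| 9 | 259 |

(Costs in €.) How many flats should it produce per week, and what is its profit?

x = 6; profit = -€52

Tabulate TR − TC: x=0: -71; x=1: -93; x=2: -96; x=3: -90; x=4: -77; x=5: -64; x=6: -52; x=7: -58; x=8: -81; x=9: -124.
Profit is maximized at x = 6. AVC there is 71/6 = €11.83 ≤ P, so producing beats shutting down (which would give -€71).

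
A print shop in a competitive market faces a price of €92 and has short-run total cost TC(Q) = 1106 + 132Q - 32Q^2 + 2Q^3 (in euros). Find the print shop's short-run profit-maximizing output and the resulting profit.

Profit = -€306 at Q = 10

AVC = 132 - 32Q + 2Q^2; min AVC = €4 at Q = 8. Since P = €92 ≥ min AVC, the firm produces.
With MC = 132 - 64Q + 6Q^2, P = MC on the upward-sloping part at Q* = 10.
TR = 92·10 = 920. TC = 1106 + 120 = 1226. Profit = 920 − 1226 = -€306.
That loss of €306 beats the €1106 the firm would lose by shutting down; producing recovers €800 of fixed cost.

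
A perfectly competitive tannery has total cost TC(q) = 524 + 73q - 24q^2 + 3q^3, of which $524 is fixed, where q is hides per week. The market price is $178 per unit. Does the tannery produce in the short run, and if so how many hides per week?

Strip out fixed cost: VC = 73q - 24q^2 + 3q^3. Then AVC = 73 - 24q + 3q^2 and MC = 73 - 48q + 9q^2.
AVC is minimized where dAVC/dq = -24 + 6q = 0, at q = 4; min AVC = 73 - 24·4 + 3·4^2 = $25.
P = $178 exceeds min AVC = $25, so the firm stays open.
Set P = MC: 178 = 73 - 48q + 9q^2 → -105 - 48q + 9q^2 = 0. The roots are q = -5/3 and q = 7; the profit-maximizing output is on the rising part of MC, so q* = 7.
Check: AVC at q = 7 is $52 ≤ P, so revenue covers variable cost.
Profit = P·q − TC = 178·7 − 888 = $358.

Produce at q = 7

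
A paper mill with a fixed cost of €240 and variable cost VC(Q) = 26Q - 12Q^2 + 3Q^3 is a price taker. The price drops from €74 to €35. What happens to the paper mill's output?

AVC = 26 - 12Q + 3Q^2, minimized at Q = 2 where min AVC = €14. MC = 26 - 24Q + 9Q^2.
At P = €74 ≥ min AVC, set P = MC on the rising branch: Q = 4.
At P = €35 ≥ min AVC, set P = MC: Q = 3. The firm stays open but cuts output.

Output falls from 4 to 3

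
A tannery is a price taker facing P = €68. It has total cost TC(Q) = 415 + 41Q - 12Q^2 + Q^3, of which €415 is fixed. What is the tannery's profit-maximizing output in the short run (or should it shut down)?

Produce at Q = 9

From TC, MC = TC'(Q) = 41 - 24Q + 3Q^2 and AVC = VC/Q = 41 - 12Q + Q^2.
AVC hits its minimum where MC = AVC, at Q = 6, giving min AVC = 41 - 12·6 + 6^2 = €5.
Since P = €68 ≥ min AVC = €5, price covers variable cost and the firm should produce.
P = MC gives -27 - 24Q + 3Q^2 = 0, with roots -1 and 9. Take the larger (rising MC): Q* = 9.
Check: AVC at Q = 9 is €14 ≤ P, so revenue covers variable cost.
Profit = P·Q − TC = 68·9 − 541 = €71.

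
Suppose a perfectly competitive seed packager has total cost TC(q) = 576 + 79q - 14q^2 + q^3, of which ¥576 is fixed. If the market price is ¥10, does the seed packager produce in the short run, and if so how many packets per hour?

Shut down

From TC, MC = TC'(q) = 79 - 28q + 3q^2 and AVC = VC/q = 79 - 14q + q^2.
The AVC parabola has its vertex at q = 14/2 = 7, where AVC = 79 - 14·7 + 7^2 = ¥30.
P = ¥10 lies below min AVC = ¥30; no output level covers variable cost.
The firm minimizes its loss by shutting down and losing only its fixed cost of ¥576.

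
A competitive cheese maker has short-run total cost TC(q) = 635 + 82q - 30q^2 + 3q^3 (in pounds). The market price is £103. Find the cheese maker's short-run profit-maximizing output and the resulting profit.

AVC = 82 - 30q + 3q^2 has its minimum £7 at q = 5; price £103 clears that bar, so the firm operates.
MC = 82 - 60q + 9q^2. Setting P = MC and taking the root on the rising branch gives q* = 7.
TR = 103·7 = 721. TC = 635 + 133 = 768. Profit = 721 − 768 = -£47.
That loss of £47 beats the £635 the firm would lose by shutting down; producing recovers £588 of fixed cost.

Profit = -£47 at q = 7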